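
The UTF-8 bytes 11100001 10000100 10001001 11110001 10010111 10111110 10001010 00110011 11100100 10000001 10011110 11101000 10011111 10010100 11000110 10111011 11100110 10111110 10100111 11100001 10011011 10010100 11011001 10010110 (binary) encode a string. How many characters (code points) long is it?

Byte at offset 0: 0xE1 = 11100001 → 3-byte char (#1). Advance 3.
Byte at offset 3: 0xF1 = 11110001 → 4-byte char (#2). Advance 4.
Byte at offset 7: 0x33 = 00110011 → 1-byte char (#3). Advance 1.
Byte at offset 8: 0xE4 = 11100100 → 3-byte char (#4). Advance 3.
Byte at offset 11: 0xE8 = 11101000 → 3-byte char (#5). Advance 3.
Byte at offset 14: 0xC6 = 11000110 → 2-byte char (#6). Advance 2.
Byte at offset 16: 0xE6 = 11100110 → 3-byte char (#7). Advance 3.
Byte at offset 19: 0xE1 = 11100001 → 3-byte char (#8). Advance 3.
Byte at offset 22: 0xD9 = 11011001 → 2-byte char (#9). Advance 2.
Reached end at offset 24 after 9 code points.

9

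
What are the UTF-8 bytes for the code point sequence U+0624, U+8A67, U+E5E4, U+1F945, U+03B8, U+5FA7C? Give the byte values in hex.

U+0624: 2-byte form → D8 A4.
U+8A67: 3-byte form → E8 A9 A7.
U+E5E4: 3-byte form → EE 97 A4.
U+1F945: 4-byte form → F0 9F A5 85.
U+03B8: 2-byte form → CE B8.
U+5FA7C: 4-byte form → F1 9F A9 BC.
Concatenated (18 bytes): D8 A4 E8 A9 A7 EE 97 A4 F0 9F A5 85 CE B8 F1 9F A9 BC.

D8 A4 E8 A9 A7 EE 97 A4 F0 9F A5 85 CE B8 F1 9F A9 BC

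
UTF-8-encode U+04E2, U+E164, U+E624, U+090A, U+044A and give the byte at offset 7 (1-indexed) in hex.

0x98

1-indexed offset 7 is 0-indexed offset 6.
U+04E2 → 2-byte form D3 A2 at offsets 0–1.
U+E164 → 3-byte form EE 85 A4 at offsets 2–4.
U+E624 → 3-byte form EE 98 A4 at offsets 5–7.
Offset 6 falls in char 3's range; it's byte 2 of EE 98 A4 = 0x98.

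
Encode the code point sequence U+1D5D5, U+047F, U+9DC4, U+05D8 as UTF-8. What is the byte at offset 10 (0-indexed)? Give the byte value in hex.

0x98

U+1D5D5 → 4-byte form F0 9D 97 95 at offsets 0–3.
U+047F → 2-byte form D1 BF at offsets 4–5.
U+9DC4 → 3-byte form E9 B7 84 at offsets 6–8.
U+05D8 → 2-byte form D7 98 at offsets 9–10.
Offset 10 falls in char 4's range; it's byte 2 of D7 98 = 0x98.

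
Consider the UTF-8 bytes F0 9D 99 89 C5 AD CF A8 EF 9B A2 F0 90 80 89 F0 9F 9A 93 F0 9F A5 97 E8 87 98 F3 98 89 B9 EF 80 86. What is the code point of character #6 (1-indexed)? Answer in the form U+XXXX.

U+1F693

Offset 0: leading byte 0xF0 = 11110000 → 4-byte char #1 = F0 9D 99 89.
Offset 4: leading byte 0xC5 = 11000101 → 2-byte char #2 = C5 AD.
Offset 6: leading byte 0xCF = 11001111 → 2-byte char #3 = CF A8.
Offset 8: leading byte 0xEF = 11101111 → 3-byte char #4 = EF 9B A2.
Offset 11: leading byte 0xF0 = 11110000 → 4-byte char #5 = F0 90 80 89.
Offset 15: leading byte 0xF0 = 11110000 → 4-byte char #6 = F0 9F 9A 93.
Leading byte 0xF0 = 11110000 matches 11110xxx → 4-byte sequence.
Byte 1: 0xF0 = 11110000, payload 000 (3 bits).
Byte 2: 0x9F = 10011111 (10xxxxxx ✓), payload 011111.
Byte 3: 0x9A = 10011010 (10xxxxxx ✓), payload 011010.
Byte 4: 0x93 = 10010011 (10xxxxxx ✓), payload 010011.
Concatenate: 000011111011010010011 = 0x1F693 (21 bits → U+1F693).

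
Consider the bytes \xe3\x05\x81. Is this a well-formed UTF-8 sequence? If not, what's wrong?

invalid (non-continuation byte where continuation expected)

Leading byte 0xE3 = 11100011 → 3-byte form.
Byte 2 is 0x05 = 00000101, which is not 10xxxxxx — expected a continuation byte.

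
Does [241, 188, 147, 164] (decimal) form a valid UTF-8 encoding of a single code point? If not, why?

valid

Leading byte 0xF1 = 11110001 → 4-byte form.
Continuation bytes 0xBC=10111100, 0x93=10010011, 0xA4=10100100 all match 10xxxxxx.
Decoded value 0x7C4E4 is ≥ 0x10000 (shortest form) and not a surrogate.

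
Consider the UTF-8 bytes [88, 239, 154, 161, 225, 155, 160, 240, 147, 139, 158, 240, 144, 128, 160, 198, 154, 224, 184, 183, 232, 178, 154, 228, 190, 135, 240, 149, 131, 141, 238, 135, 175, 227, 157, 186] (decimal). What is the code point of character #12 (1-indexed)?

U+377A

Offset 0: leading byte 0x58 = 01011000 → 1-byte char #1 = 58.
Offset 1: leading byte 0xEF = 11101111 → 3-byte char #2 = EF 9A A1.
Offset 4: leading byte 0xE1 = 11100001 → 3-byte char #3 = E1 9B A0.
Offset 7: leading byte 0xF0 = 11110000 → 4-byte char #4 = F0 93 8B 9E.
Offset 11: leading byte 0xF0 = 11110000 → 4-byte char #5 = F0 90 80 A0.
Offset 15: leading byte 0xC6 = 11000110 → 2-byte char #6 = C6 9A.
Offset 17: leading byte 0xE0 = 11100000 → 3-byte char #7 = E0 B8 B7.
Offset 20: leading byte 0xE8 = 11101000 → 3-byte char #8 = E8 B2 9A.
Offset 23: leading byte 0xE4 = 11100100 → 3-byte char #9 = E4 BE 87.
Offset 26: leading byte 0xF0 = 11110000 → 4-byte char #10 = F0 95 83 8D.
Offset 30: leading byte 0xEE = 11101110 → 3-byte char #11 = EE 87 AF.
Offset 33: leading byte 0xE3 = 11100011 → 3-byte char #12 = E3 9D BA.
Leading byte 0xE3 = 11100011 matches 1110xxxx → 3-byte sequence.
Byte 1: 0xE3 = 11100011, payload 0011 (4 bits).
Byte 2: 0x9D = 10011101 (10xxxxxx ✓), payload 011101.
Byte 3: 0xBA = 10111010 (10xxxxxx ✓), payload 111010.
Concatenate: 0011011101111010 = 0x377A (16 bits → U+377A).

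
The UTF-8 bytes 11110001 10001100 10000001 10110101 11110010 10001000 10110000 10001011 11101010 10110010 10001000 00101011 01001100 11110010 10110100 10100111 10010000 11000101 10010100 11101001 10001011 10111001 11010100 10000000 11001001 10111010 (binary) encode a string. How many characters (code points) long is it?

10

Byte at offset 0: 0xF1 = 11110001 → 4-byte char (#1). Advance 4.
Byte at offset 4: 0xF2 = 11110010 → 4-byte char (#2). Advance 4.
Byte at offset 8: 0xEA = 11101010 → 3-byte char (#3). Advance 3.
Byte at offset 11: 0x2B = 00101011 → 1-byte char (#4). Advance 1.
Byte at offset 12: 0x4C = 01001100 → 1-byte char (#5). Advance 1.
Byte at offset 13: 0xF2 = 11110010 → 4-byte char (#6). Advance 4.
Byte at offset 17: 0xC5 = 11000101 → 2-byte char (#7). Advance 2.
Byte at offset 19: 0xE9 = 11101001 → 3-byte char (#8). Advance 3.
Byte at offset 22: 0xD4 = 11010100 → 2-byte char (#9). Advance 2.
Byte at offset 24: 0xC9 = 11001001 → 2-byte char (#10). Advance 2.
Reached end at offset 26 after 10 code points.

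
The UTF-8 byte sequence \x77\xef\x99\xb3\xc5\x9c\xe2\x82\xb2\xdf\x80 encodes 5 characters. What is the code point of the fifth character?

U+07C0

Offset 0: leading byte 0x77 = 01110111 → 1-byte char #1 = 77.
Offset 1: leading byte 0xEF = 11101111 → 3-byte char #2 = EF 99 B3.
Offset 4: leading byte 0xC5 = 11000101 → 2-byte char #3 = C5 9C.
Offset 6: leading byte 0xE2 = 11100010 → 3-byte char #4 = E2 82 B2.
Offset 9: leading byte 0xDF = 11011111 → 2-byte char #5 = DF 80.
Leading byte 0xDF = 11011111 matches 110xxxxx → 2-byte sequence.
Byte 1: 0xDF = 11011111, payload 11111 (5 bits).
Byte 2: 0x80 = 10000000 (10xxxxxx ✓), payload 000000.
Concatenate: 11111000000 = 0x7C0 (11 bits → U+07C0).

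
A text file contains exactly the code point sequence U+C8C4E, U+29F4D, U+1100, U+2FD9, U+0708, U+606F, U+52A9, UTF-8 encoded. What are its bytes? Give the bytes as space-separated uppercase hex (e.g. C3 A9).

F3 88 B1 8E F0 A9 BD 8D E1 84 80 E2 BF 99 DC 88 E6 81 AF E5 8A A9

U+C8C4E: 4-byte form → F3 88 B1 8E.
U+29F4D: 4-byte form → F0 A9 BD 8D.
U+1100: 3-byte form → E1 84 80.
U+2FD9: 3-byte form → E2 BF 99.
U+0708: 2-byte form → DC 88.
U+606F: 3-byte form → E6 81 AF.
U+52A9: 3-byte form → E5 8A A9.
Concatenated (22 bytes): F3 88 B1 8E F0 A9 BD 8D E1 84 80 E2 BF 99 DC 88 E6 81 AF E5 8A A9.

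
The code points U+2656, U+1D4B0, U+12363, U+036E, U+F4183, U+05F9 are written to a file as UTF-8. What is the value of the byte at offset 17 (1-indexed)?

1-indexed offset 17 is 0-indexed offset 16.
U+2656 → 3-byte form E2 99 96 at offsets 0–2.
U+1D4B0 → 4-byte form F0 9D 92 B0 at offsets 3–6.
U+12363 → 4-byte form F0 92 8D A3 at offsets 7–10.
U+036E → 2-byte form CD AE at offsets 11–12.
U+F4183 → 4-byte form F3 B4 86 83 at offsets 13–16.
Offset 16 falls in char 5's range; it's byte 4 of F3 B4 86 83 = 0x83.

0x83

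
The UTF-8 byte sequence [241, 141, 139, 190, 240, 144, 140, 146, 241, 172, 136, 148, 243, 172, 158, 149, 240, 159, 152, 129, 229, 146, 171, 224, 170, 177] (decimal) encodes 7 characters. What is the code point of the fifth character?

U+1F601

Offset 0: leading byte 0xF1 = 11110001 → 4-byte char #1 = F1 8D 8B BE.
Offset 4: leading byte 0xF0 = 11110000 → 4-byte char #2 = F0 90 8C 92.
Offset 8: leading byte 0xF1 = 11110001 → 4-byte char #3 = F1 AC 88 94.
Offset 12: leading byte 0xF3 = 11110011 → 4-byte char #4 = F3 AC 9E 95.
Offset 16: leading byte 0xF0 = 11110000 → 4-byte char #5 = F0 9F 98 81.
Leading byte 0xF0 = 11110000 matches 11110xxx → 4-byte sequence.
Byte 1: 0xF0 = 11110000, payload 000 (3 bits).
Byte 2: 0x9F = 10011111 (10xxxxxx ✓), payload 011111.
Byte 3: 0x98 = 10011000 (10xxxxxx ✓), payload 011000.
Byte 4: 0x81 = 10000001 (10xxxxxx ✓), payload 000001.
Concatenate: 000011111011000000001 = 0x1F601 (21 bits → U+1F601).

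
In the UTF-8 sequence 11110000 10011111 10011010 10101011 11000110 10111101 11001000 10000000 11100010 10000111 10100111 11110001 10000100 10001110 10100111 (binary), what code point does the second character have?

U+01BD

Offset 0: leading byte 0xF0 = 11110000 → 4-byte char #1 = F0 9F 9A AB.
Offset 4: leading byte 0xC6 = 11000110 → 2-byte char #2 = C6 BD.
Leading byte 0xC6 = 11000110 matches 110xxxxx → 2-byte sequence.
Byte 1: 0xC6 = 11000110, payload 00110 (5 bits).
Byte 2: 0xBD = 10111101 (10xxxxxx ✓), payload 111101.
Concatenate: 00110111101 = 0x1BD (11 bits → U+01BD).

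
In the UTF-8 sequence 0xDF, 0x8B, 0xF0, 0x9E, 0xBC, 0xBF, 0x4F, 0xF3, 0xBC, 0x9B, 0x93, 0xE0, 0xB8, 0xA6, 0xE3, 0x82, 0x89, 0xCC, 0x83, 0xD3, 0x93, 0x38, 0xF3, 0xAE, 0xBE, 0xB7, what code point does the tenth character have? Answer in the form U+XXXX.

U+EEFB7

Offset 0: leading byte 0xDF = 11011111 → 2-byte char #1 = DF 8B.
Offset 2: leading byte 0xF0 = 11110000 → 4-byte char #2 = F0 9E BC BF.
Offset 6: leading byte 0x4F = 01001111 → 1-byte char #3 = 4F.
Offset 7: leading byte 0xF3 = 11110011 → 4-byte char #4 = F3 BC 9B 93.
Offset 11: leading byte 0xE0 = 11100000 → 3-byte char #5 = E0 B8 A6.
Offset 14: leading byte 0xE3 = 11100011 → 3-byte char #6 = E3 82 89.
Offset 17: leading byte 0xCC = 11001100 → 2-byte char #7 = CC 83.
Offset 19: leading byte 0xD3 = 11010011 → 2-byte char #8 = D3 93.
Offset 21: leading byte 0x38 = 00111000 → 1-byte char #9 = 38.
Offset 22: leading byte 0xF3 = 11110011 → 4-byte char #10 = F3 AE BE B7.
Leading byte 0xF3 = 11110011 matches 11110xxx → 4-byte sequence.
Byte 1: 0xF3 = 11110011, payload 011 (3 bits).
Byte 2: 0xAE = 10101110 (10xxxxxx ✓), payload 101110.
Byte 3: 0xBE = 10111110 (10xxxxxx ✓), payload 111110.
Byte 4: 0xB7 = 10110111 (10xxxxxx ✓), payload 110111.
Concatenate: 011101110111110110111 = 0xEEFB7 (21 bits → U+EEFB7).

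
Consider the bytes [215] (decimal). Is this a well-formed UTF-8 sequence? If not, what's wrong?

invalid (sequence truncated)

Leading byte 0xD7 = 11010111 → 2-byte form, but only 1 byte is present.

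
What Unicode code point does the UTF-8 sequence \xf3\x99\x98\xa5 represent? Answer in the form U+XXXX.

Leading byte 0xF3 = 11110011 matches 11110xxx → 4-byte sequence.
Byte 1: 0xF3 = 11110011, payload 011 (3 bits).
Byte 2: 0x99 = 10011001 (10xxxxxx ✓), payload 011001.
Byte 3: 0x98 = 10011000 (10xxxxxx ✓), payload 011000.
Byte 4: 0xA5 = 10100101 (10xxxxxx ✓), payload 100101.
Concatenate: 011011001011000100101 = 0xD9625 (21 bits → U+D9625).

U+D9625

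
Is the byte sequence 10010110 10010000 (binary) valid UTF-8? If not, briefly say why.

invalid (continuation byte with no leading byte)

Byte 0x96 = 10010110 has the form 10xxxxxx — a continuation byte — but there is no preceding leading byte.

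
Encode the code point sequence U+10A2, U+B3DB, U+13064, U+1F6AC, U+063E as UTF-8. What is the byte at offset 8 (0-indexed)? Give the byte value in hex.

0x81

U+10A2 → 3-byte form E1 82 A2 at offsets 0–2.
U+B3DB → 3-byte form EB 8F 9B at offsets 3–5.
U+13064 → 4-byte form F0 93 81 A4 at offsets 6–9.
Offset 8 falls in char 3's range; it's byte 3 of F0 93 81 A4 = 0x81.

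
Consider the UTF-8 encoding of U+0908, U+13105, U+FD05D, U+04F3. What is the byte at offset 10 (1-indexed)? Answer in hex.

0x81

1-indexed offset 10 is 0-indexed offset 9.
U+0908 → 3-byte form E0 A4 88 at offsets 0–2.
U+13105 → 4-byte form F0 93 84 85 at offsets 3–6.
U+FD05D → 4-byte form F3 BD 81 9D at offsets 7–10.
Offset 9 falls in char 3's range; it's byte 3 of F3 BD 81 9D = 0x81.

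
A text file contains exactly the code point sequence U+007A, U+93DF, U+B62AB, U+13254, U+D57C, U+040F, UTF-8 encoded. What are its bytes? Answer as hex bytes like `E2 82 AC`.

U+007A: 1-byte form → 7A.
U+93DF: 3-byte form → E9 8F 9F.
U+B62AB: 4-byte form → F2 B6 8A AB.
U+13254: 4-byte form → F0 93 89 94.
U+D57C: 3-byte form → ED 95 BC.
U+040F: 2-byte form → D0 8F.
Concatenated (17 bytes): 7A E9 8F 9F F2 B6 8A AB F0 93 89 94 ED 95 BC D0 8F.

7A E9 8F 9F F2 B6 8A AB F0 93 89 94 ED 95 BC D0 8F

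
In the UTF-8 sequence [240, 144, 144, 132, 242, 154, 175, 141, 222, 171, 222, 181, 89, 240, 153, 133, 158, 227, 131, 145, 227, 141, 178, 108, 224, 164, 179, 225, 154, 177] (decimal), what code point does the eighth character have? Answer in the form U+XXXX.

Offset 0: leading byte 0xF0 = 11110000 → 4-byte char #1 = F0 90 90 84.
Offset 4: leading byte 0xF2 = 11110010 → 4-byte char #2 = F2 9A AF 8D.
Offset 8: leading byte 0xDE = 11011110 → 2-byte char #3 = DE AB.
Offset 10: leading byte 0xDE = 11011110 → 2-byte char #4 = DE B5.
Offset 12: leading byte 0x59 = 01011001 → 1-byte char #5 = 59.
Offset 13: leading byte 0xF0 = 11110000 → 4-byte char #6 = F0 99 85 9E.
Offset 17: leading byte 0xE3 = 11100011 → 3-byte char #7 = E3 83 91.
Offset 20: leading byte 0xE3 = 11100011 → 3-byte char #8 = E3 8D B2.
Leading byte 0xE3 = 11100011 matches 1110xxxx → 3-byte sequence.
Byte 1: 0xE3 = 11100011, payload 0011 (4 bits).
Byte 2: 0x8D = 10001101 (10xxxxxx ✓), payload 001101.
Byte 3: 0xB2 = 10110010 (10xxxxxx ✓), payload 110010.
Concatenate: 0011001101110010 = 0x3372 (16 bits → U+3372).

U+3372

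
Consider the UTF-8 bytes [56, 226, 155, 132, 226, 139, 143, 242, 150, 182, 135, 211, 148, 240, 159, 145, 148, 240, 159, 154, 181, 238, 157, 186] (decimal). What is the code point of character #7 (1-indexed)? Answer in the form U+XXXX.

Offset 0: leading byte 0x38 = 00111000 → 1-byte char #1 = 38.
Offset 1: leading byte 0xE2 = 11100010 → 3-byte char #2 = E2 9B 84.
Offset 4: leading byte 0xE2 = 11100010 → 3-byte char #3 = E2 8B 8F.
Offset 7: leading byte 0xF2 = 11110010 → 4-byte char #4 = F2 96 B6 87.
Offset 11: leading byte 0xD3 = 11010011 → 2-byte char #5 = D3 94.
Offset 13: leading byte 0xF0 = 11110000 → 4-byte char #6 = F0 9F 91 94.
Offset 17: leading byte 0xF0 = 11110000 → 4-byte char #7 = F0 9F 9A B5.
Leading byte 0xF0 = 11110000 matches 11110xxx → 4-byte sequence.
Byte 1: 0xF0 = 11110000, payload 000 (3 bits).
Byte 2: 0x9F = 10011111 (10xxxxxx ✓), payload 011111.
Byte 3: 0x9A = 10011010 (10xxxxxx ✓), payload 011010.
Byte 4: 0xB5 = 10110101 (10xxxxxx ✓), payload 110101.
Concatenate: 000011111011010110101 = 0x1F6B5 (21 bits → U+1F6B5).

U+1F6B5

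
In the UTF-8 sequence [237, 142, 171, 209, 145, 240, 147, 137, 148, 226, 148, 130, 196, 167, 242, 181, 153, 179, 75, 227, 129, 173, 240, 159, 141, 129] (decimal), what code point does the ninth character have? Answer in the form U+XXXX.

Offset 0: leading byte 0xED = 11101101 → 3-byte char #1 = ED 8E AB.
Offset 3: leading byte 0xD1 = 11010001 → 2-byte char #2 = D1 91.
Offset 5: leading byte 0xF0 = 11110000 → 4-byte char #3 = F0 93 89 94.
Offset 9: leading byte 0xE2 = 11100010 → 3-byte char #4 = E2 94 82.
Offset 12: leading byte 0xC4 = 11000100 → 2-byte char #5 = C4 A7.
Offset 14: leading byte 0xF2 = 11110010 → 4-byte char #6 = F2 B5 99 B3.
Offset 18: leading byte 0x4B = 01001011 → 1-byte char #7 = 4B.
Offset 19: leading byte 0xE3 = 11100011 → 3-byte char #8 = E3 81 AD.
Offset 22: leading byte 0xF0 = 11110000 → 4-byte char #9 = F0 9F 8D 81.
Leading byte 0xF0 = 11110000 matches 11110xxx → 4-byte sequence.
Byte 1: 0xF0 = 11110000, payload 000 (3 bits).
Byte 2: 0x9F = 10011111 (10xxxxxx ✓), payload 011111.
Byte 3: 0x8D = 10001101 (10xxxxxx ✓), payload 001101.
Byte 4: 0x81 = 10000001 (10xxxxxx ✓), payload 000001.
Concatenate: 000011111001101000001 = 0x1F341 (21 bits → U+1F341).

U+1F341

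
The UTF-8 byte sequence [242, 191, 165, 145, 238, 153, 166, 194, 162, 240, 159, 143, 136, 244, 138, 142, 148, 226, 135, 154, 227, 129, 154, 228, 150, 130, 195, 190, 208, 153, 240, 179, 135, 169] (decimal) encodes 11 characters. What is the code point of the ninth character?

U+00FE

Offset 0: leading byte 0xF2 = 11110010 → 4-byte char #1 = F2 BF A5 91.
Offset 4: leading byte 0xEE = 11101110 → 3-byte char #2 = EE 99 A6.
Offset 7: leading byte 0xC2 = 11000010 → 2-byte char #3 = C2 A2.
Offset 9: leading byte 0xF0 = 11110000 → 4-byte char #4 = F0 9F 8F 88.
Offset 13: leading byte 0xF4 = 11110100 → 4-byte char #5 = F4 8A 8E 94.
Offset 17: leading byte 0xE2 = 11100010 → 3-byte char #6 = E2 87 9A.
Offset 20: leading byte 0xE3 = 11100011 → 3-byte char #7 = E3 81 9A.
Offset 23: leading byte 0xE4 = 11100100 → 3-byte char #8 = E4 96 82.
Offset 26: leading byte 0xC3 = 11000011 → 2-byte char #9 = C3 BE.
Leading byte 0xC3 = 11000011 matches 110xxxxx → 2-byte sequence.
Byte 1: 0xC3 = 11000011, payload 00011 (5 bits).
Byte 2: 0xBE = 10111110 (10xxxxxx ✓), payload 111110.
Concatenate: 00011111110 = 0xFE (11 bits → U+00FE).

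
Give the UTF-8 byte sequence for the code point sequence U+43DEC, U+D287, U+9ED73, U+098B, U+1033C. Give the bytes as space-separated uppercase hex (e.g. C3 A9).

F1 83 B7 AC ED 8A 87 F2 9E B5 B3 E0 A6 8B F0 90 8C BC

U+43DEC: 4-byte form → F1 83 B7 AC.
U+D287: 3-byte form → ED 8A 87.
U+9ED73: 4-byte form → F2 9E B5 B3.
U+098B: 3-byte form → E0 A6 8B.
U+1033C: 4-byte form → F0 90 8C BC.
Concatenated (18 bytes): F1 83 B7 AC ED 8A 87 F2 9E B5 B3 E0 A6 8B F0 90 8C BC.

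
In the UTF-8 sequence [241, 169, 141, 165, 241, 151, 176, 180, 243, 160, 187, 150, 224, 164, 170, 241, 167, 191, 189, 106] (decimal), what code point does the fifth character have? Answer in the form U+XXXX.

U+67FFD

Offset 0: leading byte 0xF1 = 11110001 → 4-byte char #1 = F1 A9 8D A5.
Offset 4: leading byte 0xF1 = 11110001 → 4-byte char #2 = F1 97 B0 B4.
Offset 8: leading byte 0xF3 = 11110011 → 4-byte char #3 = F3 A0 BB 96.
Offset 12: leading byte 0xE0 = 11100000 → 3-byte char #4 = E0 A4 AA.
Offset 15: leading byte 0xF1 = 11110001 → 4-byte char #5 = F1 A7 BF BD.
Leading byte 0xF1 = 11110001 matches 11110xxx → 4-byte sequence.
Byte 1: 0xF1 = 11110001, payload 001 (3 bits).
Byte 2: 0xA7 = 10100111 (10xxxxxx ✓), payload 100111.
Byte 3: 0xBF = 10111111 (10xxxxxx ✓), payload 111111.
Byte 4: 0xBD = 10111101 (10xxxxxx ✓), payload 111101.
Concatenate: 001100111111111111101 = 0x67FFD (21 bits → U+67FFD).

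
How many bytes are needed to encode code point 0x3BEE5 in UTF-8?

4

U+3BEE5 = 0x3BEE5. UTF-8 uses 1 byte below 0x80, 2 below 0x800, 3 below 0x10000, 4 up to 0x10FFFF. 0x3BEE5 is in U+10000–U+10FFFF → 4 bytes.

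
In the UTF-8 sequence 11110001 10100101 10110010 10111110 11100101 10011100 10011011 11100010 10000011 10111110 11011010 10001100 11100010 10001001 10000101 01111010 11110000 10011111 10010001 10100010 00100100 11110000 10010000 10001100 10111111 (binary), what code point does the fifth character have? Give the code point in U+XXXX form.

U+2245

Offset 0: leading byte 0xF1 = 11110001 → 4-byte char #1 = F1 A5 B2 BE.
Offset 4: leading byte 0xE5 = 11100101 → 3-byte char #2 = E5 9C 9B.
Offset 7: leading byte 0xE2 = 11100010 → 3-byte char #3 = E2 83 BE.
Offset 10: leading byte 0xDA = 11011010 → 2-byte char #4 = DA 8C.
Offset 12: leading byte 0xE2 = 11100010 → 3-byte char #5 = E2 89 85.
Leading byte 0xE2 = 11100010 matches 1110xxxx → 3-byte sequence.
Byte 1: 0xE2 = 11100010, payload 0010 (4 bits).
Byte 2: 0x89 = 10001001 (10xxxxxx ✓), payload 001001.
Byte 3: 0x85 = 10000101 (10xxxxxx ✓), payload 000101.
Concatenate: 0010001001000101 = 0x2245 (16 bits → U+2245).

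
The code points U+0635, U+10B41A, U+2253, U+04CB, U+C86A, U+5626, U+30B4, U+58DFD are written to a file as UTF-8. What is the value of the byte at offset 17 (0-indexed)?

U+0635 → 2-byte form D8 B5 at offsets 0–1.
U+10B41A → 4-byte form F4 8B 90 9A at offsets 2–5.
U+2253 → 3-byte form E2 89 93 at offsets 6–8.
U+04CB → 2-byte form D3 8B at offsets 9–10.
U+C86A → 3-byte form EC A1 AA at offsets 11–13.
U+5626 → 3-byte form E5 98 A6 at offsets 14–16.
U+30B4 → 3-byte form E3 82 B4 at offsets 17–19.
Offset 17 falls in char 7's range; it's byte 1 of E3 82 B4 = 0xE3.

0xE3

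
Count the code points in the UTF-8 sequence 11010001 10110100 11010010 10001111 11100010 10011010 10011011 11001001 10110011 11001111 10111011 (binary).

Byte at offset 0: 0xD1 = 11010001 → 2-byte char (#1). Advance 2.
Byte at offset 2: 0xD2 = 11010010 → 2-byte char (#2). Advance 2.
Byte at offset 4: 0xE2 = 11100010 → 3-byte char (#3). Advance 3.
Byte at offset 7: 0xC9 = 11001001 → 2-byte char (#4). Advance 2.
Byte at offset 9: 0xCF = 11001111 → 2-byte char (#5). Advance 2.
Reached end at offset 11 after 5 code points.

5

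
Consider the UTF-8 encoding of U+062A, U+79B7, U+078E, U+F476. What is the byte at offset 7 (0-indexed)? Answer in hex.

U+062A → 2-byte form D8 AA at offsets 0–1.
U+79B7 → 3-byte form E7 A6 B7 at offsets 2–4.
U+078E → 2-byte form DE 8E at offsets 5–6.
U+F476 → 3-byte form EF 91 B6 at offsets 7–9.
Offset 7 falls in char 4's range; it's byte 1 of EF 91 B6 = 0xEF.

0xEF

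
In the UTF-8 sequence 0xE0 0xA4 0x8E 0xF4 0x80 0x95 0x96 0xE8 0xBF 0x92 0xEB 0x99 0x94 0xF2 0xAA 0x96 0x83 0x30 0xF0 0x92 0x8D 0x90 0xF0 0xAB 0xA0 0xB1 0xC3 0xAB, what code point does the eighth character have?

Offset 0: leading byte 0xE0 = 11100000 → 3-byte char #1 = E0 A4 8E.
Offset 3: leading byte 0xF4 = 11110100 → 4-byte char #2 = F4 80 95 96.
Offset 7: leading byte 0xE8 = 11101000 → 3-byte char #3 = E8 BF 92.
Offset 10: leading byte 0xEB = 11101011 → 3-byte char #4 = EB 99 94.
Offset 13: leading byte 0xF2 = 11110010 → 4-byte char #5 = F2 AA 96 83.
Offset 17: leading byte 0x30 = 00110000 → 1-byte char #6 = 30.
Offset 18: leading byte 0xF0 = 11110000 → 4-byte char #7 = F0 92 8D 90.
Offset 22: leading byte 0xF0 = 11110000 → 4-byte char #8 = F0 AB A0 B1.
Leading byte 0xF0 = 11110000 matches 11110xxx → 4-byte sequence.
Byte 1: 0xF0 = 11110000, payload 000 (3 bits).
Byte 2: 0xAB = 10101011 (10xxxxxx ✓), payload 101011.
Byte 3: 0xA0 = 10100000 (10xxxxxx ✓), payload 100000.
Byte 4: 0xB1 = 10110001 (10xxxxxx ✓), payload 110001.
Concatenate: 000101011100000110001 = 0x2B831 (21 bits → U+2B831).

U+2B831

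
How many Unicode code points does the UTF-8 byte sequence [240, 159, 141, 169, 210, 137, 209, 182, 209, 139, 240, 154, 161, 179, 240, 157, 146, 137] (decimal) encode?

Byte at offset 0: 0xF0 = 11110000 → 4-byte char (#1). Advance 4.
Byte at offset 4: 0xD2 = 11010010 → 2-byte char (#2). Advance 2.
Byte at offset 6: 0xD1 = 11010001 → 2-byte char (#3). Advance 2.
Byte at offset 8: 0xD1 = 11010001 → 2-byte char (#4). Advance 2.
Byte at offset 10: 0xF0 = 11110000 → 4-byte char (#5). Advance 4.
Byte at offset 14: 0xF0 = 11110000 → 4-byte char (#6). Advance 4.
Reached end at offset 18 after 6 code points.

6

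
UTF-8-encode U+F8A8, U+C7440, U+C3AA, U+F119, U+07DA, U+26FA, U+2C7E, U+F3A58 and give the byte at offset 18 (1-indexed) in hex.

1-indexed offset 18 is 0-indexed offset 17.
U+F8A8 → 3-byte form EF A2 A8 at offsets 0–2.
U+C7440 → 4-byte form F3 87 91 80 at offsets 3–6.
U+C3AA → 3-byte form EC 8E AA at offsets 7–9.
U+F119 → 3-byte form EF 84 99 at offsets 10–12.
U+07DA → 2-byte form DF 9A at offsets 13–14.
U+26FA → 3-byte form E2 9B BA at offsets 15–17.
Offset 17 falls in char 6's range; it's byte 3 of E2 9B BA = 0xBA.

0xBA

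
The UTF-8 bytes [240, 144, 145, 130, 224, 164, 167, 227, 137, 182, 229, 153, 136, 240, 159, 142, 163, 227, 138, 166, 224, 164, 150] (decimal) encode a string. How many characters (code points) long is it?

7

Byte at offset 0: 0xF0 = 11110000 → 4-byte char (#1). Advance 4.
Byte at offset 4: 0xE0 = 11100000 → 3-byte char (#2). Advance 3.
Byte at offset 7: 0xE3 = 11100011 → 3-byte char (#3). Advance 3.
Byte at offset 10: 0xE5 = 11100101 → 3-byte char (#4). Advance 3.
Byte at offset 13: 0xF0 = 11110000 → 4-byte char (#5). Advance 4.
Byte at offset 17: 0xE3 = 11100011 → 3-byte char (#6). Advance 3.
Byte at offset 20: 0xE0 = 11100000 → 3-byte char (#7). Advance 3.
Reached end at offset 23 after 7 code points.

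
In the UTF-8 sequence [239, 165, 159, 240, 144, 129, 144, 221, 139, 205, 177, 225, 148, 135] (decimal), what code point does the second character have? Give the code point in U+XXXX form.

U+10050

Offset 0: leading byte 0xEF = 11101111 → 3-byte char #1 = EF A5 9F.
Offset 3: leading byte 0xF0 = 11110000 → 4-byte char #2 = F0 90 81 90.
Leading byte 0xF0 = 11110000 matches 11110xxx → 4-byte sequence.
Byte 1: 0xF0 = 11110000, payload 000 (3 bits).
Byte 2: 0x90 = 10010000 (10xxxxxx ✓), payload 010000.
Byte 3: 0x81 = 10000001 (10xxxxxx ✓), payload 000001.
Byte 4: 0x90 = 10010000 (10xxxxxx ✓), payload 010000.
Concatenate: 000010000000001010000 = 0x10050 (21 bits → U+10050).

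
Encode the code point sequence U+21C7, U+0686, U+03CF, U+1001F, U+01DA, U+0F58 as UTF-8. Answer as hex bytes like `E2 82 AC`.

E2 87 87 DA 86 CF 8F F0 90 80 9F C7 9A E0 BD 98

U+21C7: 3-byte form → E2 87 87.
U+0686: 2-byte form → DA 86.
U+03CF: 2-byte form → CF 8F.
U+1001F: 4-byte form → F0 90 80 9F.
U+01DA: 2-byte form → C7 9A.
U+0F58: 3-byte form → E0 BD 98.
Concatenated (16 bytes): E2 87 87 DA 86 CF 8F F0 90 80 9F C7 9A E0 BD 98.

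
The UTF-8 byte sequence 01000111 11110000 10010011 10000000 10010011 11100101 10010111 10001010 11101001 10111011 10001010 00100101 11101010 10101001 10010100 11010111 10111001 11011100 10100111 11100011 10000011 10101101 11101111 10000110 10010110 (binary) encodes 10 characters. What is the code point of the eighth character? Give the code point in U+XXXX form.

U+0727

Offset 0: leading byte 0x47 = 01000111 → 1-byte char #1 = 47.
Offset 1: leading byte 0xF0 = 11110000 → 4-byte char #2 = F0 93 80 93.
Offset 5: leading byte 0xE5 = 11100101 → 3-byte char #3 = E5 97 8A.
Offset 8: leading byte 0xE9 = 11101001 → 3-byte char #4 = E9 BB 8A.
Offset 11: leading byte 0x25 = 00100101 → 1-byte char #5 = 25.
Offset 12: leading byte 0xEA = 11101010 → 3-byte char #6 = EA A9 94.
Offset 15: leading byte 0xD7 = 11010111 → 2-byte char #7 = D7 B9.
Offset 17: leading byte 0xDC = 11011100 → 2-byte char #8 = DC A7.
Leading byte 0xDC = 11011100 matches 110xxxxx → 2-byte sequence.
Byte 1: 0xDC = 11011100, payload 11100 (5 bits).
Byte 2: 0xA7 = 10100111 (10xxxxxx ✓), payload 100111.
Concatenate: 11100100111 = 0x727 (11 bits → U+0727).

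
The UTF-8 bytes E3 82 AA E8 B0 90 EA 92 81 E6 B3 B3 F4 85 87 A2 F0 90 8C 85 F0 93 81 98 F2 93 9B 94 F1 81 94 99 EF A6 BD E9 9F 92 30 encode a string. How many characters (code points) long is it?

12

Byte at offset 0: 0xE3 = 11100011 → 3-byte char (#1). Advance 3.
Byte at offset 3: 0xE8 = 11101000 → 3-byte char (#2). Advance 3.
Byte at offset 6: 0xEA = 11101010 → 3-byte char (#3). Advance 3.
Byte at offset 9: 0xE6 = 11100110 → 3-byte char (#4). Advance 3.
Byte at offset 12: 0xF4 = 11110100 → 4-byte char (#5). Advance 4.
Byte at offset 16: 0xF0 = 11110000 → 4-byte char (#6). Advance 4.
Byte at offset 20: 0xF0 = 11110000 → 4-byte char (#7). Advance 4.
Byte at offset 24: 0xF2 = 11110010 → 4-byte char (#8). Advance 4.
Byte at offset 28: 0xF1 = 11110001 → 4-byte char (#9). Advance 4.
Byte at offset 32: 0xEF = 11101111 → 3-byte char (#10). Advance 3.
Byte at offset 35: 0xE9 = 11101001 → 3-byte char (#11). Advance 3.
Byte at offset 38: 0x30 = 00110000 → 1-byte char (#12). Advance 1.
Reached end at offset 39 after 12 code points.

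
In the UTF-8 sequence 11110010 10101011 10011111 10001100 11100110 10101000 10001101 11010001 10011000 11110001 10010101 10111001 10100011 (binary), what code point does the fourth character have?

Offset 0: leading byte 0xF2 = 11110010 → 4-byte char #1 = F2 AB 9F 8C.
Offset 4: leading byte 0xE6 = 11100110 → 3-byte char #2 = E6 A8 8D.
Offset 7: leading byte 0xD1 = 11010001 → 2-byte char #3 = D1 98.
Offset 9: leading byte 0xF1 = 11110001 → 4-byte char #4 = F1 95 B9 A3.
Leading byte 0xF1 = 11110001 matches 11110xxx → 4-byte sequence.
Byte 1: 0xF1 = 11110001, payload 001 (3 bits).
Byte 2: 0x95 = 10010101 (10xxxxxx ✓), payload 010101.
Byte 3: 0xB9 = 10111001 (10xxxxxx ✓), payload 111001.
Byte 4: 0xA3 = 10100011 (10xxxxxx ✓), payload 100011.
Concatenate: 001010101111001100011 = 0x55E63 (21 bits → U+55E63).

U+55E63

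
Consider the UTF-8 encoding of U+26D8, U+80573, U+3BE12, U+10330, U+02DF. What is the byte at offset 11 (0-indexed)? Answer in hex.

0xF0

U+26D8 → 3-byte form E2 9B 98 at offsets 0–2.
U+80573 → 4-byte form F2 80 95 B3 at offsets 3–6.
U+3BE12 → 4-byte form F0 BB B8 92 at offsets 7–10.
U+10330 → 4-byte form F0 90 8C B0 at offsets 11–14.
Offset 11 falls in char 4's range; it's byte 1 of F0 90 8C B0 = 0xF0.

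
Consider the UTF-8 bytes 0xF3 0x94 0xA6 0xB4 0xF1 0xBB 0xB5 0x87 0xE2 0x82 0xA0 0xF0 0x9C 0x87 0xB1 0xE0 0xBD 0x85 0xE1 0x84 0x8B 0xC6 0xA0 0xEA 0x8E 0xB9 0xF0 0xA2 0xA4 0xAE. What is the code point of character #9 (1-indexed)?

U+2292E

Offset 0: leading byte 0xF3 = 11110011 → 4-byte char #1 = F3 94 A6 B4.
Offset 4: leading byte 0xF1 = 11110001 → 4-byte char #2 = F1 BB B5 87.
Offset 8: leading byte 0xE2 = 11100010 → 3-byte char #3 = E2 82 A0.
Offset 11: leading byte 0xF0 = 11110000 → 4-byte char #4 = F0 9C 87 B1.
Offset 15: leading byte 0xE0 = 11100000 → 3-byte char #5 = E0 BD 85.
Offset 18: leading byte 0xE1 = 11100001 → 3-byte char #6 = E1 84 8B.
Offset 21: leading byte 0xC6 = 11000110 → 2-byte char #7 = C6 A0.
Offset 23: leading byte 0xEA = 11101010 → 3-byte char #8 = EA 8E B9.
Offset 26: leading byte 0xF0 = 11110000 → 4-byte char #9 = F0 A2 A4 AE.
Leading byte 0xF0 = 11110000 matches 11110xxx → 4-byte sequence.
Byte 1: 0xF0 = 11110000, payload 000 (3 bits).
Byte 2: 0xA2 = 10100010 (10xxxxxx ✓), payload 100010.
Byte 3: 0xA4 = 10100100 (10xxxxxx ✓), payload 100100.
Byte 4: 0xAE = 10101110 (10xxxxxx ✓), payload 101110.
Concatenate: 000100010100100101110 = 0x2292E (21 bits → U+2292E).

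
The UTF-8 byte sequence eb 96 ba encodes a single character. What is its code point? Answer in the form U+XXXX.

U+B5BA

Leading byte 0xEB = 11101011 matches 1110xxxx → 3-byte sequence.
Byte 1: 0xEB = 11101011, payload 1011 (4 bits).
Byte 2: 0x96 = 10010110 (10xxxxxx ✓), payload 010110.
Byte 3: 0xBA = 10111010 (10xxxxxx ✓), payload 111010.
Concatenate: 1011010110111010 = 0xB5BA (16 bits → U+B5BA).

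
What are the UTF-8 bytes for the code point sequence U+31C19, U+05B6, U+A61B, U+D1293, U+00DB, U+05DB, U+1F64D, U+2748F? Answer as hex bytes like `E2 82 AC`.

F0 B1 B0 99 D6 B6 EA 98 9B F3 91 8A 93 C3 9B D7 9B F0 9F 99 8D F0 A7 92 8F

U+31C19: 4-byte form → F0 B1 B0 99.
U+05B6: 2-byte form → D6 B6.
U+A61B: 3-byte form → EA 98 9B.
U+D1293: 4-byte form → F3 91 8A 93.
U+00DB: 2-byte form → C3 9B.
U+05DB: 2-byte form → D7 9B.
U+1F64D: 4-byte form → F0 9F 99 8D.
U+2748F: 4-byte form → F0 A7 92 8F.
Concatenated (25 bytes): F0 B1 B0 99 D6 B6 EA 98 9B F3 91 8A 93 C3 9B D7 9B F0 9F 99 8D F0 A7 92 8F.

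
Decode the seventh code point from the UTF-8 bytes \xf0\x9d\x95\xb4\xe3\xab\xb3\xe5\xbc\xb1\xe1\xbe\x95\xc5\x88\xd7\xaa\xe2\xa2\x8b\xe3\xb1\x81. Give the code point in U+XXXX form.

U+288B

Offset 0: leading byte 0xF0 = 11110000 → 4-byte char #1 = F0 9D 95 B4.
Offset 4: leading byte 0xE3 = 11100011 → 3-byte char #2 = E3 AB B3.
Offset 7: leading byte 0xE5 = 11100101 → 3-byte char #3 = E5 BC B1.
Offset 10: leading byte 0xE1 = 11100001 → 3-byte char #4 = E1 BE 95.
Offset 13: leading byte 0xC5 = 11000101 → 2-byte char #5 = C5 88.
Offset 15: leading byte 0xD7 = 11010111 → 2-byte char #6 = D7 AA.
Offset 17: leading byte 0xE2 = 11100010 → 3-byte char #7 = E2 A2 8B.
Leading byte 0xE2 = 11100010 matches 1110xxxx → 3-byte sequence.
Byte 1: 0xE2 = 11100010, payload 0010 (4 bits).
Byte 2: 0xA2 = 10100010 (10xxxxxx ✓), payload 100010.
Byte 3: 0x8B = 10001011 (10xxxxxx ✓), payload 001011.
Concatenate: 0010100010001011 = 0x288B (16 bits → U+288B).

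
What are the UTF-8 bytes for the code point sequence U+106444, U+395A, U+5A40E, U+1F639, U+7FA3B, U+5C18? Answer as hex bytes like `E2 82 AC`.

F4 86 91 84 E3 A5 9A F1 9A 90 8E F0 9F 98 B9 F1 BF A8 BB E5 B0 98

U+106444: 4-byte form → F4 86 91 84.
U+395A: 3-byte form → E3 A5 9A.
U+5A40E: 4-byte form → F1 9A 90 8E.
U+1F639: 4-byte form → F0 9F 98 B9.
U+7FA3B: 4-byte form → F1 BF A8 BB.
U+5C18: 3-byte form → E5 B0 98.
Concatenated (22 bytes): F4 86 91 84 E3 A5 9A F1 9A 90 8E F0 9F 98 B9 F1 BF A8 BB E5 B0 98.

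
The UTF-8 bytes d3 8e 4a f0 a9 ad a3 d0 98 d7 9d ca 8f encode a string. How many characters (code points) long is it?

Byte at offset 0: 0xD3 = 11010011 → 2-byte char (#1). Advance 2.
Byte at offset 2: 0x4A = 01001010 → 1-byte char (#2). Advance 1.
Byte at offset 3: 0xF0 = 11110000 → 4-byte char (#3). Advance 4.
Byte at offset 7: 0xD0 = 11010000 → 2-byte char (#4). Advance 2.
Byte at offset 9: 0xD7 = 11010111 → 2-byte char (#5). Advance 2.
Byte at offset 11: 0xCA = 11001010 → 2-byte char (#6). Advance 2.
Reached end at offset 13 after 6 code points.

6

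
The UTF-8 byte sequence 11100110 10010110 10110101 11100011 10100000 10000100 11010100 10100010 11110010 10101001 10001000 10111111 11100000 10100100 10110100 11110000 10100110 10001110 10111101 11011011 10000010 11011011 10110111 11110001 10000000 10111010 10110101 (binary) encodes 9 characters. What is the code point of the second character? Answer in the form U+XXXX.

U+3804

Offset 0: leading byte 0xE6 = 11100110 → 3-byte char #1 = E6 96 B5.
Offset 3: leading byte 0xE3 = 11100011 → 3-byte char #2 = E3 A0 84.
Leading byte 0xE3 = 11100011 matches 1110xxxx → 3-byte sequence.
Byte 1: 0xE3 = 11100011, payload 0011 (4 bits).
Byte 2: 0xA0 = 10100000 (10xxxxxx ✓), payload 100000.
Byte 3: 0x84 = 10000100 (10xxxxxx ✓), payload 000100.
Concatenate: 0011100000000100 = 0x3804 (16 bits → U+3804).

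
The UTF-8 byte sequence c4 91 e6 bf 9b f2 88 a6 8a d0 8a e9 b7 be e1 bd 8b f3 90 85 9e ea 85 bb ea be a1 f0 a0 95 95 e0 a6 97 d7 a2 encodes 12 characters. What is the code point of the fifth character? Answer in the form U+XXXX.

Offset 0: leading byte 0xC4 = 11000100 → 2-byte char #1 = C4 91.
Offset 2: leading byte 0xE6 = 11100110 → 3-byte char #2 = E6 BF 9B.
Offset 5: leading byte 0xF2 = 11110010 → 4-byte char #3 = F2 88 A6 8A.
Offset 9: leading byte 0xD0 = 11010000 → 2-byte char #4 = D0 8A.
Offset 11: leading byte 0xE9 = 11101001 → 3-byte char #5 = E9 B7 BE.
Leading byte 0xE9 = 11101001 matches 1110xxxx → 3-byte sequence.
Byte 1: 0xE9 = 11101001, payload 1001 (4 bits).
Byte 2: 0xB7 = 10110111 (10xxxxxx ✓), payload 110111.
Byte 3: 0xBE = 10111110 (10xxxxxx ✓), payload 111110.
Concatenate: 1001110111111110 = 0x9DFE (16 bits → U+9DFE).

U+9DFE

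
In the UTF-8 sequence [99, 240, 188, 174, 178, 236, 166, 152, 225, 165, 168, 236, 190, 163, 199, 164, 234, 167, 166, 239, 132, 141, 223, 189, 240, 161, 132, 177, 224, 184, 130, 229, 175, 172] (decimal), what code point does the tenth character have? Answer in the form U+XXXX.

U+21131

Offset 0: leading byte 0x63 = 01100011 → 1-byte char #1 = 63.
Offset 1: leading byte 0xF0 = 11110000 → 4-byte char #2 = F0 BC AE B2.
Offset 5: leading byte 0xEC = 11101100 → 3-byte char #3 = EC A6 98.
Offset 8: leading byte 0xE1 = 11100001 → 3-byte char #4 = E1 A5 A8.
Offset 11: leading byte 0xEC = 11101100 → 3-byte char #5 = EC BE A3.
Offset 14: leading byte 0xC7 = 11000111 → 2-byte char #6 = C7 A4.
Offset 16: leading byte 0xEA = 11101010 → 3-byte char #7 = EA A7 A6.
Offset 19: leading byte 0xEF = 11101111 → 3-byte char #8 = EF 84 8D.
Offset 22: leading byte 0xDF = 11011111 → 2-byte char #9 = DF BD.
Offset 24: leading byte 0xF0 = 11110000 → 4-byte char #10 = F0 A1 84 B1.
Leading byte 0xF0 = 11110000 matches 11110xxx → 4-byte sequence.
Byte 1: 0xF0 = 11110000, payload 000 (3 bits).
Byte 2: 0xA1 = 10100001 (10xxxxxx ✓), payload 100001.
Byte 3: 0x84 = 10000100 (10xxxxxx ✓), payload 000100.
Byte 4: 0xB1 = 10110001 (10xxxxxx ✓), payload 110001.
Concatenate: 000100001000100110001 = 0x21131 (21 bits → U+21131).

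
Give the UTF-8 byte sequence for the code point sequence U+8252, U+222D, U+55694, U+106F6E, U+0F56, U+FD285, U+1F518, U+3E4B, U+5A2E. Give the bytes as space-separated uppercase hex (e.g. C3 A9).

E8 89 92 E2 88 AD F1 95 9A 94 F4 86 BD AE E0 BD 96 F3 BD 8A 85 F0 9F 94 98 E3 B9 8B E5 A8 AE

U+8252: 3-byte form → E8 89 92.
U+222D: 3-byte form → E2 88 AD.
U+55694: 4-byte form → F1 95 9A 94.
U+106F6E: 4-byte form → F4 86 BD AE.
U+0F56: 3-byte form → E0 BD 96.
U+FD285: 4-byte form → F3 BD 8A 85.
U+1F518: 4-byte form → F0 9F 94 98.
U+3E4B: 3-byte form → E3 B9 8B.
U+5A2E: 3-byte form → E5 A8 AE.
Concatenated (31 bytes): E8 89 92 E2 88 AD F1 95 9A 94 F4 86 BD AE E0 BD 96 F3 BD 8A 85 F0 9F 94 98 E3 B9 8B E5 A8 AE.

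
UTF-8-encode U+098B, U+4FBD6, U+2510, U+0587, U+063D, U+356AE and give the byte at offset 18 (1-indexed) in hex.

0xAE

1-indexed offset 18 is 0-indexed offset 17.
U+098B → 3-byte form E0 A6 8B at offsets 0–2.
U+4FBD6 → 4-byte form F1 8F AF 96 at offsets 3–6.
U+2510 → 3-byte form E2 94 90 at offsets 7–9.
U+0587 → 2-byte form D6 87 at offsets 10–11.
U+063D → 2-byte form D8 BD at offsets 12–13.
U+356AE → 4-byte form F0 B5 9A AE at offsets 14–17.
Offset 17 falls in char 6's range; it's byte 4 of F0 B5 9A AE = 0xAE.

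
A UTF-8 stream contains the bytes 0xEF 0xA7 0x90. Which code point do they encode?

U+F9D0

Leading byte 0xEF = 11101111 matches 1110xxxx → 3-byte sequence.
Byte 1: 0xEF = 11101111, payload 1111 (4 bits).
Byte 2: 0xA7 = 10100111 (10xxxxxx ✓), payload 100111.
Byte 3: 0x90 = 10010000 (10xxxxxx ✓), payload 010000.
Concatenate: 1111100111010000 = 0xF9D0 (16 bits → U+F9D0).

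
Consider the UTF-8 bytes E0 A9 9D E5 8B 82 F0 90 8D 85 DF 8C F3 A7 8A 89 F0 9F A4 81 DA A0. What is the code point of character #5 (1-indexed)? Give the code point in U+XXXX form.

U+E7289

Offset 0: leading byte 0xE0 = 11100000 → 3-byte char #1 = E0 A9 9D.
Offset 3: leading byte 0xE5 = 11100101 → 3-byte char #2 = E5 8B 82.
Offset 6: leading byte 0xF0 = 11110000 → 4-byte char #3 = F0 90 8D 85.
Offset 10: leading byte 0xDF = 11011111 → 2-byte char #4 = DF 8C.
Offset 12: leading byte 0xF3 = 11110011 → 4-byte char #5 = F3 A7 8A 89.
Leading byte 0xF3 = 11110011 matches 11110xxx → 4-byte sequence.
Byte 1: 0xF3 = 11110011, payload 011 (3 bits).
Byte 2: 0xA7 = 10100111 (10xxxxxx ✓), payload 100111.
Byte 3: 0x8A = 10001010 (10xxxxxx ✓), payload 001010.
Byte 4: 0x89 = 10001001 (10xxxxxx ✓), payload 001001.
Concatenate: 011100111001010001001 = 0xE7289 (21 bits → U+E7289).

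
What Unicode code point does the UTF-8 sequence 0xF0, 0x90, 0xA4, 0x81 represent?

Leading byte 0xF0 = 11110000 matches 11110xxx → 4-byte sequence.
Byte 1: 0xF0 = 11110000, payload 000 (3 bits).
Byte 2: 0x90 = 10010000 (10xxxxxx ✓), payload 010000.
Byte 3: 0xA4 = 10100100 (10xxxxxx ✓), payload 100100.
Byte 4: 0x81 = 10000001 (10xxxxxx ✓), payload 000001.
Concatenate: 000010000100100000001 = 0x10901 (21 bits → U+10901).

U+10901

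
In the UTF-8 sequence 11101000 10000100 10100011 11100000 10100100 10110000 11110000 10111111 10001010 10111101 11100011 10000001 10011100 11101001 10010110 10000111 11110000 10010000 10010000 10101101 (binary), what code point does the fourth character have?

Offset 0: leading byte 0xE8 = 11101000 → 3-byte char #1 = E8 84 A3.
Offset 3: leading byte 0xE0 = 11100000 → 3-byte char #2 = E0 A4 B0.
Offset 6: leading byte 0xF0 = 11110000 → 4-byte char #3 = F0 BF 8A BD.
Offset 10: leading byte 0xE3 = 11100011 → 3-byte char #4 = E3 81 9C.
Leading byte 0xE3 = 11100011 matches 1110xxxx → 3-byte sequence.
Byte 1: 0xE3 = 11100011, payload 0011 (4 bits).
Byte 2: 0x81 = 10000001 (10xxxxxx ✓), payload 000001.
Byte 3: 0x9C = 10011100 (10xxxxxx ✓), payload 011100.
Concatenate: 0011000001011100 = 0x305C (16 bits → U+305C).

U+305C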